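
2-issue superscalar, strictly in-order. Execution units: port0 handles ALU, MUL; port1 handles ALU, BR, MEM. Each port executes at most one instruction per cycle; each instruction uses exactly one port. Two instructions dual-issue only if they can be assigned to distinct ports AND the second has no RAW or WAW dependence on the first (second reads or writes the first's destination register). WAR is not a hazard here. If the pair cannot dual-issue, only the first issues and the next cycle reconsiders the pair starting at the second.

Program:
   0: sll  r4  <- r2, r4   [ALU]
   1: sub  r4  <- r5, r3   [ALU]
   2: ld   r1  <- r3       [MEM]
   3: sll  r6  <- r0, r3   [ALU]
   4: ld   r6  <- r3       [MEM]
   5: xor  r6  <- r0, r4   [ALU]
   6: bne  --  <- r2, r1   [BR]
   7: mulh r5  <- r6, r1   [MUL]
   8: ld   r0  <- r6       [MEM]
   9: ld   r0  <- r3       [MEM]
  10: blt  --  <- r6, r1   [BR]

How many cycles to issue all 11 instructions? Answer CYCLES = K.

t=0 i0:sll.ALU ; WAW r4
t=1 i1,i2:sub.ALU+ld.MEM ; 2-wide
t=2 i3:sll.ALU ; WAW r6
t=3 i4:ld.MEM ; WAW r6
t=4 i5,i6:xor.ALU+bne.BR ; 2-wide
t=5 i7,i8:mulh.MUL+ld.MEM ; 2-wide
t=6 i9:ld.MEM ; no-port MEM/BR
t=7 i10:blt.BR ; tail

CYCLES = 8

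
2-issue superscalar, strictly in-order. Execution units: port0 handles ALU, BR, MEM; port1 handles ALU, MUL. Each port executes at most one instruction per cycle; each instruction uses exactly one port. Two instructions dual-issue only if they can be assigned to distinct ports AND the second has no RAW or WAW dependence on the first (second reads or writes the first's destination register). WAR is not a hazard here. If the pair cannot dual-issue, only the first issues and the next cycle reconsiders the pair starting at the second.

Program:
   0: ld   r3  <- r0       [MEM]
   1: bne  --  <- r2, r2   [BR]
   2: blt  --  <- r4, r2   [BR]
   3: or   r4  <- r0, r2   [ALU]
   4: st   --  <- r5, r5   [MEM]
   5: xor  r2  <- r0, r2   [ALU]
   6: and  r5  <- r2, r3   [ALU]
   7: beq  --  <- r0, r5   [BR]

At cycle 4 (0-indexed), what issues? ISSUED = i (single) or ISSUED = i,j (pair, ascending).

0. ld.MEM @i0  | no-port MEM/BR
1. bne.BR @i1  | no-port BR/BR
2. blt.BR;or.ALU @i2,i3  | pair
3. st.MEM;xor.ALU @i4,i5  | pair
4. and.ALU @i6  | RAW r5
5. beq.BR @i7  | tail

ISSUED = 6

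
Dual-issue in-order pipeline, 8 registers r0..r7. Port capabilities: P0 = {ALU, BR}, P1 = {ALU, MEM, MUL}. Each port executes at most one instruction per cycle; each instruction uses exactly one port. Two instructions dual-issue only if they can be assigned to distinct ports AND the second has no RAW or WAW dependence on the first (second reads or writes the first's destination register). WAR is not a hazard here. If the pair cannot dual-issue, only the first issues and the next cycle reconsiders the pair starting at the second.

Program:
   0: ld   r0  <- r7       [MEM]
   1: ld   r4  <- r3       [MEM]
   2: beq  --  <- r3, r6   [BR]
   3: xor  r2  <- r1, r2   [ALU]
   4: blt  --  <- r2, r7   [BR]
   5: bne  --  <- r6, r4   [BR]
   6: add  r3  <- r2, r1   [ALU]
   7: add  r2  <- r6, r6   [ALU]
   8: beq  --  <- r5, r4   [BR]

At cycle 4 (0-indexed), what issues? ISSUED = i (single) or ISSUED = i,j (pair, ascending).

  cy0 -> i0 (ld.MEM) no-port MEM/MEM
  cy1 -> i1,i2 (ld.MEM/beq.BR) dual
  cy2 -> i3 (xor.ALU) RAW r2
  cy3 -> i4 (blt.BR) no-port BR/BR
  cy4 -> i5,i6 (bne.BR/add.ALU) dual
  cy5 -> i7,i8 (add.ALU/beq.BR) dual

ISSUED = 5,6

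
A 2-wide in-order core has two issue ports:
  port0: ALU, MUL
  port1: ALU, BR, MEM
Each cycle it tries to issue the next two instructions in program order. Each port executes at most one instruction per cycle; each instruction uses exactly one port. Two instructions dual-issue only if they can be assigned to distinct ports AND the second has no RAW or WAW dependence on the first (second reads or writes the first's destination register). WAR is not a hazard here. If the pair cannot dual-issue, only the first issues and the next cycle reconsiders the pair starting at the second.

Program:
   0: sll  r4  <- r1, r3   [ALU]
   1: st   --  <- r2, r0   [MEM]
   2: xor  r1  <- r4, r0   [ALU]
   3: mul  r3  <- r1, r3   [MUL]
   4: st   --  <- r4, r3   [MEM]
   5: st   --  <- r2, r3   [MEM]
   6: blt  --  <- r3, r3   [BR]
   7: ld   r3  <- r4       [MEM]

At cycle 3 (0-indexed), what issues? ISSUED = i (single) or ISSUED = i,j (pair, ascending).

  cy0 -> i0+i1 (sll/st) dual
  cy1 -> i2 (xor) RAW r1
  cy2 -> i3 (mul) RAW r3
  cy3 -> i4 (st) no-port MEM/MEM
  cy4 -> i5 (st) no-port MEM/BR
  cy5 -> i6 (blt) no-port BR/MEM
  cy6 -> i7 (ld) tail

ISSUED = 4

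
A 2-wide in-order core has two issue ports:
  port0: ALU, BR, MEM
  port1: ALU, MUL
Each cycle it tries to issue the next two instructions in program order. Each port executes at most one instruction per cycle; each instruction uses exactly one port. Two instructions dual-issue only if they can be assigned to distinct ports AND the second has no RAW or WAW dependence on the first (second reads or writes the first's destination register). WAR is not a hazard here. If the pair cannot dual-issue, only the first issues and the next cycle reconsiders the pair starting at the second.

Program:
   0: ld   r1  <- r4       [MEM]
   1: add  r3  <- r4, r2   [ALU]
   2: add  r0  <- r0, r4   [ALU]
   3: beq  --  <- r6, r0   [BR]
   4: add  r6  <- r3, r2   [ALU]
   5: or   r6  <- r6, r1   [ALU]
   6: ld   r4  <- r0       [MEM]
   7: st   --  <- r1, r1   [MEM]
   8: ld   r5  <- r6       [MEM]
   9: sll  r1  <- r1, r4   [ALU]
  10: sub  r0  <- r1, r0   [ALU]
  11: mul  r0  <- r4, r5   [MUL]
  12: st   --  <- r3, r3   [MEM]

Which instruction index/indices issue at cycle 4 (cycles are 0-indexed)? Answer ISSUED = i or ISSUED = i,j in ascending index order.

  cy0 -> i0/i1 (ld.MEM;add.ALU) pair
  cy1 -> i2 (add.ALU) RAW r0
  cy2 -> i3/i4 (beq.BR;add.ALU) pair
  cy3 -> i5/i6 (or.ALU;ld.MEM) pair
  cy4 -> i7 (st.MEM) no-port MEM/MEM
  cy5 -> i8/i9 (ld.MEM;sll.ALU) pair
  cy6 -> i10 (sub.ALU) WAW r0
  cy7 -> i11/i12 (mul.MUL;st.MEM) pair

ISSUED = 7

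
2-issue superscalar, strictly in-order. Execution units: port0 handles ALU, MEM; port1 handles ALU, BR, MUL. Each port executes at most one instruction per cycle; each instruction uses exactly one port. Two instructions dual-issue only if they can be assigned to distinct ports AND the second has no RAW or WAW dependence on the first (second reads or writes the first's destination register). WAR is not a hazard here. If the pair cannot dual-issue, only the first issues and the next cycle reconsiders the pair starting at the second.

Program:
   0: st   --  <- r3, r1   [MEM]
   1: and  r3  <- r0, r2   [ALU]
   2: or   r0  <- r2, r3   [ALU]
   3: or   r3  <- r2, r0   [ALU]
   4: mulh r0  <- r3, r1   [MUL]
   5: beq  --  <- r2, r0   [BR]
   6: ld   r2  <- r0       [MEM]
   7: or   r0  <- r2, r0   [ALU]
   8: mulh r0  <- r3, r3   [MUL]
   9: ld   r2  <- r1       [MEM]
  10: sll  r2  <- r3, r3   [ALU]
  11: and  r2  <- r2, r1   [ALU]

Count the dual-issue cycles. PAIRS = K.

PAIRS = 3

0. st;and @i0/i1  | 2-wide
1. or @i2  | RAW r0
2. or @i3  | RAW r3
3. mulh @i4  | no-port MUL/BR
4. beq;ld @i5/i6  | 2-wide
5. or @i7  | WAW r0
6. mulh;ld @i8/i9  | 2-wide
7. sll @i10  | RAW+WAW r2
8. and @i11  | tail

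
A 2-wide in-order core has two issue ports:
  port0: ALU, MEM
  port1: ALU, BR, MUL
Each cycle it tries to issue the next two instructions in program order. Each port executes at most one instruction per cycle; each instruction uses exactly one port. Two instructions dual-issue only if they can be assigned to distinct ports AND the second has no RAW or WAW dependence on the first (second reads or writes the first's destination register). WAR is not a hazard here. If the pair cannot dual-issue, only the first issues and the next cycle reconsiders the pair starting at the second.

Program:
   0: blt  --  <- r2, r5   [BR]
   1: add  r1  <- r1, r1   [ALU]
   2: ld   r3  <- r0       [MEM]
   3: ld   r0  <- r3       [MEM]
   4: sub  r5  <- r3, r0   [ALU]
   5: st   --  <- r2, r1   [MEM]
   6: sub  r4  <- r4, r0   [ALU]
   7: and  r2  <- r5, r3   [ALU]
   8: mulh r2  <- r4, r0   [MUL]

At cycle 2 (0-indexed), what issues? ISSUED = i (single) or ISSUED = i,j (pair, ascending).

#0 head=0: blt add i0&i1 2-wide
#1 head=2: ld i2 no-port MEM/MEM
#2 head=3: ld i3 RAW r0
#3 head=4: sub st i4&i5 2-wide
#4 head=6: sub and i6&i7 2-wide
#5 head=8: mulh i8 tail

ISSUED = 3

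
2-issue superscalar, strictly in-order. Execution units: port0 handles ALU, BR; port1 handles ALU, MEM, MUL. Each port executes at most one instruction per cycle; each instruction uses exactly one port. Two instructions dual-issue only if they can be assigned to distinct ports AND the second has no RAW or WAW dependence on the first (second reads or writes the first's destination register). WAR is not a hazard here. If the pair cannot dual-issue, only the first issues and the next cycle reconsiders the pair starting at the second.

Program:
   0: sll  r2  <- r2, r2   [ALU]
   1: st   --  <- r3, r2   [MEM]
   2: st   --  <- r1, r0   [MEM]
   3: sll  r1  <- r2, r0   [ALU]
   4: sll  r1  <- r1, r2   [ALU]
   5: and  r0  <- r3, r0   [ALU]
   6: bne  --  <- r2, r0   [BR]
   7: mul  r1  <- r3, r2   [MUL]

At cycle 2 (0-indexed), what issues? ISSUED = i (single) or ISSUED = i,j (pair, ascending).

  cy0 -> i0 (sll.ALU) RAW r2
  cy1 -> i1 (st.MEM) no-port MEM/MEM
  cy2 -> i2+i3 (st.MEM;sll.ALU) pair
  cy3 -> i4+i5 (sll.ALU;and.ALU) pair
  cy4 -> i6+i7 (bne.BR;mul.MUL) pair

ISSUED = 2,3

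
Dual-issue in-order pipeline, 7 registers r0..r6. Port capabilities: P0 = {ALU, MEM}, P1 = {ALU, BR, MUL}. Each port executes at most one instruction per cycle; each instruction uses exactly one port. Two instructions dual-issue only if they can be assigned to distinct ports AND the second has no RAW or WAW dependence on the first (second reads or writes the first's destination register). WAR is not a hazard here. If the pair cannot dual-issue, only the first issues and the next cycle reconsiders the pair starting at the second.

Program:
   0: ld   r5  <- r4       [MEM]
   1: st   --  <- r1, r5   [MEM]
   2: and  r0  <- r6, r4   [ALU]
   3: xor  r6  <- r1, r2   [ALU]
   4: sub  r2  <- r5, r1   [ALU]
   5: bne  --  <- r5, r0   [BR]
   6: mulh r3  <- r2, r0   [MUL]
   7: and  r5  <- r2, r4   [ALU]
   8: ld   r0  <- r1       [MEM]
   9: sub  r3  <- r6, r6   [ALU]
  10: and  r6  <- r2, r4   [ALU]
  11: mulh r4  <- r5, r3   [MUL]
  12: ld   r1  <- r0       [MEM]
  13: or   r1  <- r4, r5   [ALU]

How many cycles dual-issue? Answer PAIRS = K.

  cy0 -> i0 (ld.MEM) no-port MEM/MEM
  cy1 -> i1&i2 (st.MEM;and.ALU) dual
  cy2 -> i3&i4 (xor.ALU;sub.ALU) dual
  cy3 -> i5 (bne.BR) no-port BR/MUL
  cy4 -> i6&i7 (mulh.MUL;and.ALU) dual
  cy5 -> i8&i9 (ld.MEM;sub.ALU) dual
  cy6 -> i10&i11 (and.ALU;mulh.MUL) dual
  cy7 -> i12 (ld.MEM) WAW r1
  cy8 -> i13 (or.ALU) tail

PAIRS = 5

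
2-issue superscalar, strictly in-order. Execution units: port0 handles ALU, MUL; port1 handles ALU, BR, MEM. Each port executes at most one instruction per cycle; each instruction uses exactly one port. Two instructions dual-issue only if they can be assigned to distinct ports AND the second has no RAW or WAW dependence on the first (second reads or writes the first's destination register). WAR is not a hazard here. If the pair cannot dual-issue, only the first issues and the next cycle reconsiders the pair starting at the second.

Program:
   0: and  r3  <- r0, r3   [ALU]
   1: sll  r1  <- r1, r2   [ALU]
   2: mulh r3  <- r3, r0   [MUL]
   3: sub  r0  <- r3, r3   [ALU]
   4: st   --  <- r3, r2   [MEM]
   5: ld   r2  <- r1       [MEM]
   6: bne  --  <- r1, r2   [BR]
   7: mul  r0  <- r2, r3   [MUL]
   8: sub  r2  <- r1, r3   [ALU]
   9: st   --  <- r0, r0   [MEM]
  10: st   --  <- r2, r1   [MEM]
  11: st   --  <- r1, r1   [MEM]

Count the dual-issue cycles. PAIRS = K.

PAIRS = 4

#0 head=0: and;sll i0/i1 2-wide
#1 head=2: mulh i2 RAW r3
#2 head=3: sub;st i3/i4 2-wide
#3 head=5: ld i5 no-port MEM/BR
#4 head=6: bne;mul i6/i7 2-wide
#5 head=8: sub;st i8/i9 2-wide
#6 head=10: st i10 no-port MEM/MEM
#7 head=11: st i11 tail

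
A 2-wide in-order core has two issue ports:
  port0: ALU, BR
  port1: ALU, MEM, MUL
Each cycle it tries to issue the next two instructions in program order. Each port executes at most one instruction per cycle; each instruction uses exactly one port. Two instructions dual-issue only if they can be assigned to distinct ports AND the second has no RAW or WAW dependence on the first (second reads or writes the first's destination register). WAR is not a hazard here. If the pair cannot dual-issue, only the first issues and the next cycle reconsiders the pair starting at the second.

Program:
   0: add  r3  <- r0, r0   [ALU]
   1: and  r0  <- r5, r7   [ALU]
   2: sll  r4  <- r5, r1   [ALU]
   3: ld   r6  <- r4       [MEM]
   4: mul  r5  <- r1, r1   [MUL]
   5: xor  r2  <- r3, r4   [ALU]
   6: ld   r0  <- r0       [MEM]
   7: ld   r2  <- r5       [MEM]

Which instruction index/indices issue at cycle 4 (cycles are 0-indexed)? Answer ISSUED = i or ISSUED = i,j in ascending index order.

  cy0 -> i0,i1 (add.ALU+and.ALU) pair
  cy1 -> i2 (sll.ALU) RAW r4
  cy2 -> i3 (ld.MEM) no-port MEM/MUL
  cy3 -> i4,i5 (mul.MUL+xor.ALU) pair
  cy4 -> i6 (ld.MEM) no-port MEM/MEM
  cy5 -> i7 (ld.MEM) tail

ISSUED = 6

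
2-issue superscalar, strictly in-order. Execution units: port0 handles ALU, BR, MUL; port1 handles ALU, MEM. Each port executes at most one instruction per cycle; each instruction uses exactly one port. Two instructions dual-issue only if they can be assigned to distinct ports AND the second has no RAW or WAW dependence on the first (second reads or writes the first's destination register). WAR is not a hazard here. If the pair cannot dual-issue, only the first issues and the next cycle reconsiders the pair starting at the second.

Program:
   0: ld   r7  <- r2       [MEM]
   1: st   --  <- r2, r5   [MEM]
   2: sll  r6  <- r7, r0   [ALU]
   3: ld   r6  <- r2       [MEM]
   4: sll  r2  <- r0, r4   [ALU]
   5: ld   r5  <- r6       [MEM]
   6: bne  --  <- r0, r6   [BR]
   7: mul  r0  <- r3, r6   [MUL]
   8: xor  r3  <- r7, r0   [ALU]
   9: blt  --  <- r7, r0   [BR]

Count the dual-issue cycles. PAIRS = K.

t=0 i0:ld.MEM ; no-port MEM/MEM
t=1 i1,i2:st.MEM;sll.ALU ; pair
t=2 i3,i4:ld.MEM;sll.ALU ; pair
t=3 i5,i6:ld.MEM;bne.BR ; pair
t=4 i7:mul.MUL ; RAW r0
t=5 i8,i9:xor.ALU;blt.BR ; pair

PAIRS = 4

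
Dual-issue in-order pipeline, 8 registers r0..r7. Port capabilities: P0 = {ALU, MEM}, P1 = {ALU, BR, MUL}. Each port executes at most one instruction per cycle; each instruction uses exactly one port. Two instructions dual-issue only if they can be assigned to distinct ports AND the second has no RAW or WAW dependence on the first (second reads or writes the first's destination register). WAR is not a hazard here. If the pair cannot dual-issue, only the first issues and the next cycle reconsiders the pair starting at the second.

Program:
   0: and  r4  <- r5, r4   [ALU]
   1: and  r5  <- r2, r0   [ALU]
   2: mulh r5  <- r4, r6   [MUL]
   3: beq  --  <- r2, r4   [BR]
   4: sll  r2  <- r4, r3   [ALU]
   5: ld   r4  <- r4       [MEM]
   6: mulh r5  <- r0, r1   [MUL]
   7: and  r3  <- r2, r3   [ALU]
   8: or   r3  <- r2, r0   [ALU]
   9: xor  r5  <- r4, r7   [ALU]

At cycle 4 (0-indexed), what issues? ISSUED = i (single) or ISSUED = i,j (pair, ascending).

ISSUED = 7

#0 head=0: and.ALU;and.ALU i0,i1 2-wide
#1 head=2: mulh.MUL i2 no-port MUL/BR
#2 head=3: beq.BR;sll.ALU i3,i4 2-wide
#3 head=5: ld.MEM;mulh.MUL i5,i6 2-wide
#4 head=7: and.ALU i7 WAW r3
#5 head=8: or.ALU;xor.ALU i8,i9 2-wide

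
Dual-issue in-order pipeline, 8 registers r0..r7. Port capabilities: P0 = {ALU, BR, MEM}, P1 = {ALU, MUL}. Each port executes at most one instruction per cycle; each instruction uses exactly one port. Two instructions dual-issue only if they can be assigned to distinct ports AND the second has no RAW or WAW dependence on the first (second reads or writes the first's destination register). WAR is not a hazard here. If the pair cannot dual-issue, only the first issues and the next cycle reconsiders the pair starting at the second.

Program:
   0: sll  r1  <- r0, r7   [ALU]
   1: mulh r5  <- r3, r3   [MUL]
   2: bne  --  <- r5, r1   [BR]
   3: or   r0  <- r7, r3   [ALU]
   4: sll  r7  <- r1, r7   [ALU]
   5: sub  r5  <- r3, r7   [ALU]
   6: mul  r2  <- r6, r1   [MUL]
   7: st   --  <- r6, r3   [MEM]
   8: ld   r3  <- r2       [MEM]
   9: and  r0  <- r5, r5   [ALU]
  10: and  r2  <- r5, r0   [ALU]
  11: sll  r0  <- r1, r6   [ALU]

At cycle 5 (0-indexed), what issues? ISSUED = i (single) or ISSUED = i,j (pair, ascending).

c0: i0&i1 sll;mulh  2-wide
c1: i2&i3 bne;or  2-wide
c2: i4 sll  RAW r7
c3: i5&i6 sub;mul  2-wide
c4: i7 st  no-port MEM/MEM
c5: i8&i9 ld;and  2-wide
c6: i10&i11 and;sll  2-wide

ISSUED = 8,9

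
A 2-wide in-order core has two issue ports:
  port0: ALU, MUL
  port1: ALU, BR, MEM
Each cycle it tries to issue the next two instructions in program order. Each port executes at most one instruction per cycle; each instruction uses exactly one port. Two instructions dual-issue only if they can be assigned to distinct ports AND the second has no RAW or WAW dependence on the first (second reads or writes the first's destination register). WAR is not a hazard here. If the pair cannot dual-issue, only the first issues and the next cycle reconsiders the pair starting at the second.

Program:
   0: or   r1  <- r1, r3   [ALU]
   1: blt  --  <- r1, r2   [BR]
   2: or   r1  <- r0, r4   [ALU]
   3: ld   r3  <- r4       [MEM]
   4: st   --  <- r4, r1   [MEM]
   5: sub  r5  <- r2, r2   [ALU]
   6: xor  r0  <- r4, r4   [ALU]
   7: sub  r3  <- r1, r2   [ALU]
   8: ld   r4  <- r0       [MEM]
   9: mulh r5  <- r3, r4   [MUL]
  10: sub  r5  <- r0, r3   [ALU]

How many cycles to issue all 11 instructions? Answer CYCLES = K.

[0] i0  or  -- RAW r1
[1] i1/i2  blt+or  -- 2-wide
[2] i3  ld  -- no-port MEM/MEM
[3] i4/i5  st+sub  -- 2-wide
[4] i6/i7  xor+sub  -- 2-wide
[5] i8  ld  -- RAW r4
[6] i9  mulh  -- WAW r5
[7] i10  sub  -- tail

CYCLES = 8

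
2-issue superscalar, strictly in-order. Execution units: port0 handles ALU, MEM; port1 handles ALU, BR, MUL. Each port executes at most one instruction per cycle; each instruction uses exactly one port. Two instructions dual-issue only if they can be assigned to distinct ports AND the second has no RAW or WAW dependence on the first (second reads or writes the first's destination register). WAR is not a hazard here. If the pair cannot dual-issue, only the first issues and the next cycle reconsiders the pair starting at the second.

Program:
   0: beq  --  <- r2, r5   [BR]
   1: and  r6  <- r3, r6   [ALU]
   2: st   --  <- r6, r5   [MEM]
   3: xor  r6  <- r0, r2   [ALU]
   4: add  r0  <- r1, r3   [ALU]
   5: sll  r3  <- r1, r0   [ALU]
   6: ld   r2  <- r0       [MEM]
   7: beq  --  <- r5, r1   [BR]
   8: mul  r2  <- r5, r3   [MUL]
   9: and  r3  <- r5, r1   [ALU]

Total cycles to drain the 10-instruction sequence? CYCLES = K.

c0: i0&i1 beq.BR/and.ALU  dual
c1: i2&i3 st.MEM/xor.ALU  dual
c2: i4 add.ALU  RAW r0
c3: i5&i6 sll.ALU/ld.MEM  dual
c4: i7 beq.BR  no-port BR/MUL
c5: i8&i9 mul.MUL/and.ALU  dual

CYCLES = 6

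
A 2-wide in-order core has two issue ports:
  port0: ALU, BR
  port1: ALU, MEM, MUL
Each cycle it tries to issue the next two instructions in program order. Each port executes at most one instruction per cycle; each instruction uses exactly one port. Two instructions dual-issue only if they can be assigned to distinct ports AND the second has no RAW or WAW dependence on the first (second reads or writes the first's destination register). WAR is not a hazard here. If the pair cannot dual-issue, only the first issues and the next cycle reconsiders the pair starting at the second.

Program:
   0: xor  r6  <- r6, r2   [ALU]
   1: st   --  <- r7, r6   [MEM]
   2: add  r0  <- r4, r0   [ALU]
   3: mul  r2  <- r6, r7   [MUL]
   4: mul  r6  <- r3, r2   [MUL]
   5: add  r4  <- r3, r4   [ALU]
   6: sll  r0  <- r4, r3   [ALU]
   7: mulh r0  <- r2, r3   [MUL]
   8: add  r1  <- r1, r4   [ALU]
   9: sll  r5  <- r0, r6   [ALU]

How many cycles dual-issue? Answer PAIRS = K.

PAIRS = 3

#0 head=0: xor i0 RAW r6
#1 head=1: st+add i1&i2 dual
#2 head=3: mul i3 no-port MUL/MUL
#3 head=4: mul+add i4&i5 dual
#4 head=6: sll i6 WAW r0
#5 head=7: mulh+add i7&i8 dual
#6 head=9: sll i9 tail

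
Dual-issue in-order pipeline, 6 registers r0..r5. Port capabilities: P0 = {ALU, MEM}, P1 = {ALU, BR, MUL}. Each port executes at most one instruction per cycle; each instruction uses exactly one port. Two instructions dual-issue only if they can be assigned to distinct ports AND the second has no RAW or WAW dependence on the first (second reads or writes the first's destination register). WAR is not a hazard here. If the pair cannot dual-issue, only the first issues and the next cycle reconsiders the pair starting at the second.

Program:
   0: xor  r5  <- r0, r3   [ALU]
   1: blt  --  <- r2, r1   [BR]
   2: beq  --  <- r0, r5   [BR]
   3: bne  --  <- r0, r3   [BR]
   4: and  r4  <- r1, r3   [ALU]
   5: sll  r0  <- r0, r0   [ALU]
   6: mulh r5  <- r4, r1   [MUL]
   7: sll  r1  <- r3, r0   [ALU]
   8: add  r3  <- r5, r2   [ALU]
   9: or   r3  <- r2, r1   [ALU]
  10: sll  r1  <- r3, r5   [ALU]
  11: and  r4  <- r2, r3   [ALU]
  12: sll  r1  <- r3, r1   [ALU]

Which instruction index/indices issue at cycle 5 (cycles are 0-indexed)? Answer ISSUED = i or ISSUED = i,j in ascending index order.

ISSUED = 9

#0 head=0: xor+blt i0&i1 2-wide
#1 head=2: beq i2 no-port BR/BR
#2 head=3: bne+and i3&i4 2-wide
#3 head=5: sll+mulh i5&i6 2-wide
#4 head=7: sll+add i7&i8 2-wide
#5 head=9: or i9 RAW r3
#6 head=10: sll+and i10&i11 2-wide
#7 head=12: sll i12 tail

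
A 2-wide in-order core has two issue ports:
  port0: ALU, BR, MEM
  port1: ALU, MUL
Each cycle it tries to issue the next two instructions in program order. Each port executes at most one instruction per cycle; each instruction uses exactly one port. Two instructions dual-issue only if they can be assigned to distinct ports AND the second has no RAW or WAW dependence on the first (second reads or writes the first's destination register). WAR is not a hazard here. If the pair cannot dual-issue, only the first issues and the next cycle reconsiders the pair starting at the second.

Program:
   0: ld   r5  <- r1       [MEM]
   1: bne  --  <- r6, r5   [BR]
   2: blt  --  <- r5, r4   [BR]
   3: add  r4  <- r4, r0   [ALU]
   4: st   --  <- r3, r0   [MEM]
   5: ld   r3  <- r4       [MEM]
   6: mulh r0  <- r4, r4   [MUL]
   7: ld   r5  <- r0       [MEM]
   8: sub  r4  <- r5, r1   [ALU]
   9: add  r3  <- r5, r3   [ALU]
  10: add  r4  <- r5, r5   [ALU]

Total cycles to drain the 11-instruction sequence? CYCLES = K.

CYCLES = 8

c0: i0 ld.MEM  no-port MEM/BR
c1: i1 bne.BR  no-port BR/BR
c2: i2,i3 blt.BR;add.ALU  dual
c3: i4 st.MEM  no-port MEM/MEM
c4: i5,i6 ld.MEM;mulh.MUL  dual
c5: i7 ld.MEM  RAW r5
c6: i8,i9 sub.ALU;add.ALU  dual
c7: i10 add.ALU  tail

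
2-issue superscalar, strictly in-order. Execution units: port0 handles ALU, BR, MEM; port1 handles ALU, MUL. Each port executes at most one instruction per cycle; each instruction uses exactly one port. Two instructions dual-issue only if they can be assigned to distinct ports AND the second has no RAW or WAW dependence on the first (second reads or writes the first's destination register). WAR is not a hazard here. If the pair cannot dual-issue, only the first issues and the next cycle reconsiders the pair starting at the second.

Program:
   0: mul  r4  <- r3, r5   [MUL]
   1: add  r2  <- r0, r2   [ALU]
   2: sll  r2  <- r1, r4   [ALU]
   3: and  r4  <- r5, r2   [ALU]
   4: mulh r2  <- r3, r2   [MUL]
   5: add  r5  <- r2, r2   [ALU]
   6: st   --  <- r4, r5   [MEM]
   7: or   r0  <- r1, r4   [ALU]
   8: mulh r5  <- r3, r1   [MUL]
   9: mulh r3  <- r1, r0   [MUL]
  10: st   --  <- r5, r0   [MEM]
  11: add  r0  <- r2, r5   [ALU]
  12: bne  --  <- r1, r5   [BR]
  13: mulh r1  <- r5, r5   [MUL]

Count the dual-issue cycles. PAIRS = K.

0. mul.MUL+add.ALU @i0,i1  | 2-wide
1. sll.ALU @i2  | RAW r2
2. and.ALU+mulh.MUL @i3,i4  | 2-wide
3. add.ALU @i5  | RAW r5
4. st.MEM+or.ALU @i6,i7  | 2-wide
5. mulh.MUL @i8  | no-port MUL/MUL
6. mulh.MUL+st.MEM @i9,i10  | 2-wide
7. add.ALU+bne.BR @i11,i12  | 2-wide
8. mulh.MUL @i13  | tail

PAIRS = 5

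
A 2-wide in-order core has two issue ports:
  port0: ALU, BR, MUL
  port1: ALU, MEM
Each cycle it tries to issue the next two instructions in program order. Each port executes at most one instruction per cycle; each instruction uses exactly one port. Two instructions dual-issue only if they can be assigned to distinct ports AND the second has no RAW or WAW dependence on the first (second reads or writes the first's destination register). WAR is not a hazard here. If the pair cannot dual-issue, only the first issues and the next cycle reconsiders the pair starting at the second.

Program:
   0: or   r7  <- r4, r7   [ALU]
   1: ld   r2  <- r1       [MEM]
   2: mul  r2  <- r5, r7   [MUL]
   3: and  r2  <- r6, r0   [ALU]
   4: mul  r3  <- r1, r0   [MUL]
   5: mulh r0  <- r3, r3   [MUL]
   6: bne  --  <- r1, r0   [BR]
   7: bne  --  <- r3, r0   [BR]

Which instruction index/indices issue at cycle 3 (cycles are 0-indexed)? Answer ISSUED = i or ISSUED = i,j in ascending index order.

t=0 i0+i1:or+ld ; dual
t=1 i2:mul ; WAW r2
t=2 i3+i4:and+mul ; dual
t=3 i5:mulh ; no-port MUL/BR
t=4 i6:bne ; no-port BR/BR
t=5 i7:bne ; tail

ISSUED = 5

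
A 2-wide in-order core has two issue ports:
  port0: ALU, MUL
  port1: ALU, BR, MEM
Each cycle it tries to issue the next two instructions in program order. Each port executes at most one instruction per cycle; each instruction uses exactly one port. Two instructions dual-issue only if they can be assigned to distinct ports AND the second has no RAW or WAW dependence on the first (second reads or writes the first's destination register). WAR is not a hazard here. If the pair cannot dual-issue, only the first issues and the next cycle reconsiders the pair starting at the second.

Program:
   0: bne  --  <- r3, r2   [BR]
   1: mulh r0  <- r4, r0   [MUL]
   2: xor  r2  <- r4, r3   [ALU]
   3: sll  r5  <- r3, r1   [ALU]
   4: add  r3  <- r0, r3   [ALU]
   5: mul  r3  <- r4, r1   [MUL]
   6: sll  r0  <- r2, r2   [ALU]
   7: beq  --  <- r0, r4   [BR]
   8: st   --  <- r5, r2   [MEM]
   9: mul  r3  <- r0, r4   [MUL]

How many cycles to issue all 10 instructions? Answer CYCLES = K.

c0: i0+i1 bne+mulh  2-wide
c1: i2+i3 xor+sll  2-wide
c2: i4 add  WAW r3
c3: i5+i6 mul+sll  2-wide
c4: i7 beq  no-port BR/MEM
c5: i8+i9 st+mul  2-wide

CYCLES = 6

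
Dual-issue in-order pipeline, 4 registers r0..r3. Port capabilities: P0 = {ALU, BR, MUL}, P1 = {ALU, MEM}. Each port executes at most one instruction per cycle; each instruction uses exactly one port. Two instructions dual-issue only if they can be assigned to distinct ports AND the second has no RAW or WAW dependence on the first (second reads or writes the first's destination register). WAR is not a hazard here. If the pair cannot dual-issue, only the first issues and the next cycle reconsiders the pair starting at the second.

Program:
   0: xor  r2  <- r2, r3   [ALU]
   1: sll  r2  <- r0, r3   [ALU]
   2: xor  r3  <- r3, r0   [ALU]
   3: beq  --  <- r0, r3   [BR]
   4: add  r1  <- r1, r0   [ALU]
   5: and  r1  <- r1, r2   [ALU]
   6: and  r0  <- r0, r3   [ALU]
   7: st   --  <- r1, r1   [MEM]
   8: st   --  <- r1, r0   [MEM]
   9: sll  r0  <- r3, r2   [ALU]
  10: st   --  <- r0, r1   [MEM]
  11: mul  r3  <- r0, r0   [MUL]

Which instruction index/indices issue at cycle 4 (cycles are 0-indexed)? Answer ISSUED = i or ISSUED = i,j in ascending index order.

ISSUED = 7

#0 head=0: xor.ALU i0 WAW r2
#1 head=1: sll.ALU;xor.ALU i1,i2 2-wide
#2 head=3: beq.BR;add.ALU i3,i4 2-wide
#3 head=5: and.ALU;and.ALU i5,i6 2-wide
#4 head=7: st.MEM i7 no-port MEM/MEM
#5 head=8: st.MEM;sll.ALU i8,i9 2-wide
#6 head=10: st.MEM;mul.MUL i10,i11 2-wide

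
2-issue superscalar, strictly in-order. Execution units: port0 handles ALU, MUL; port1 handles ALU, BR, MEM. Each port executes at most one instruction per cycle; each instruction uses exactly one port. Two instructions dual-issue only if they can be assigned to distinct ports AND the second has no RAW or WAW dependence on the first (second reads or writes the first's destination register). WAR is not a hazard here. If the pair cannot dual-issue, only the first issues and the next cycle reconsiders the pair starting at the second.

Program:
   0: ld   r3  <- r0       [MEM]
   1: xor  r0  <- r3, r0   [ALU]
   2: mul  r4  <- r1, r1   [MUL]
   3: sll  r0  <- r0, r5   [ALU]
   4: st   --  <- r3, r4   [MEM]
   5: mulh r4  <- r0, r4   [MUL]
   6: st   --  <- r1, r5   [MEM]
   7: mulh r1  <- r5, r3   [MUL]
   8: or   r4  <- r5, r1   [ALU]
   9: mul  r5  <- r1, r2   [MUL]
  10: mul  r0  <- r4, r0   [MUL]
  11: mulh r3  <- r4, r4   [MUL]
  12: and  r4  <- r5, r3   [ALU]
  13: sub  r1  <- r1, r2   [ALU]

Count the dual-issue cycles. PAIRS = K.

t=0 i0:ld.MEM ; RAW r3
t=1 i1+i2:xor.ALU;mul.MUL ; pair
t=2 i3+i4:sll.ALU;st.MEM ; pair
t=3 i5+i6:mulh.MUL;st.MEM ; pair
t=4 i7:mulh.MUL ; RAW r1
t=5 i8+i9:or.ALU;mul.MUL ; pair
t=6 i10:mul.MUL ; no-port MUL/MUL
t=7 i11:mulh.MUL ; RAW r3
t=8 i12+i13:and.ALU;sub.ALU ; pair

PAIRS = 5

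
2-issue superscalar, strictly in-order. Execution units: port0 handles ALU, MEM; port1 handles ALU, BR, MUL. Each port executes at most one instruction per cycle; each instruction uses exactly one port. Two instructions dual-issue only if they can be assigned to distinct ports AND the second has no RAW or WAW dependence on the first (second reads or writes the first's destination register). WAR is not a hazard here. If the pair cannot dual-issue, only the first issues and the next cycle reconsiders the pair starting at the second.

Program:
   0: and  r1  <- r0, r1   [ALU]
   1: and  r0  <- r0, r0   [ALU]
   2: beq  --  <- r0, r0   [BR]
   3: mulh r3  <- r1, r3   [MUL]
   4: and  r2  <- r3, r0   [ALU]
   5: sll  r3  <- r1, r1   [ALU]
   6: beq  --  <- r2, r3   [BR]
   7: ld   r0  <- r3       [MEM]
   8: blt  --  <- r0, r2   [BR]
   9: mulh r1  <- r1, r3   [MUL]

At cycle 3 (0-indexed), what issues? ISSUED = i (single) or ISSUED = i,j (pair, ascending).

ISSUED = 4,5

#0 head=0: and/and i0/i1 dual
#1 head=2: beq i2 no-port BR/MUL
#2 head=3: mulh i3 RAW r3
#3 head=4: and/sll i4/i5 dual
#4 head=6: beq/ld i6/i7 dual
#5 head=8: blt i8 no-port BR/MUL
#6 head=9: mulh i9 tail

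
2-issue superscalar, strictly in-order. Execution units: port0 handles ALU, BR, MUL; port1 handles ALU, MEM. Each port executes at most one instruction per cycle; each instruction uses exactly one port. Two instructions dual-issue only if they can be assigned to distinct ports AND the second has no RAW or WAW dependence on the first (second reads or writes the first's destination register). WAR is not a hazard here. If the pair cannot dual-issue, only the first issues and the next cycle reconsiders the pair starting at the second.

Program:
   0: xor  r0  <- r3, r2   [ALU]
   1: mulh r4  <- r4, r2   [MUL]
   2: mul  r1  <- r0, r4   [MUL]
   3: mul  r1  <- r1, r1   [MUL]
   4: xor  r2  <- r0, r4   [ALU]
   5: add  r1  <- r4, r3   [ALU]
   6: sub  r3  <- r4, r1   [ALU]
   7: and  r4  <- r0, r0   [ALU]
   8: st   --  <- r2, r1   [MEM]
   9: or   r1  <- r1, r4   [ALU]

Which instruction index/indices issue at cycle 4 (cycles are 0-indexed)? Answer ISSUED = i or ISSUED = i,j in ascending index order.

0. xor/mulh @i0,i1  | pair
1. mul @i2  | no-port MUL/MUL
2. mul/xor @i3,i4  | pair
3. add @i5  | RAW r1
4. sub/and @i6,i7  | pair
5. st/or @i8,i9  | pair

ISSUED = 6,7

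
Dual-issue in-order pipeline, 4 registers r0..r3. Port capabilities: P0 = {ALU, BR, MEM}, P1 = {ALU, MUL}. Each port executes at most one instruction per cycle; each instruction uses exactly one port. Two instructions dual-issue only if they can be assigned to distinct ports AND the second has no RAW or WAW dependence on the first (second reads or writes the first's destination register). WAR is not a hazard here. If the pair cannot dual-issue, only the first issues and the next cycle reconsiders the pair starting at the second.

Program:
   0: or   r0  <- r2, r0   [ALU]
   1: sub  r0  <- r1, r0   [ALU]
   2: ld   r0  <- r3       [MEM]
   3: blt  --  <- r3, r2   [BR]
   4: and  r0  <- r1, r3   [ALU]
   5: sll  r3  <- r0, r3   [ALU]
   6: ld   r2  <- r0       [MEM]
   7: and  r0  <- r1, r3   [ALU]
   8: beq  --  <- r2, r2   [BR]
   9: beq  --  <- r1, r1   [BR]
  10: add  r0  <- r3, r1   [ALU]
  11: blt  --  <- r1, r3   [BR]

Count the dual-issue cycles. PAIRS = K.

t=0 i0:or ; RAW+WAW r0
t=1 i1:sub ; WAW r0
t=2 i2:ld ; no-port MEM/BR
t=3 i3+i4:blt/and ; pair
t=4 i5+i6:sll/ld ; pair
t=5 i7+i8:and/beq ; pair
t=6 i9+i10:beq/add ; pair
t=7 i11:blt ; tail

PAIRS = 4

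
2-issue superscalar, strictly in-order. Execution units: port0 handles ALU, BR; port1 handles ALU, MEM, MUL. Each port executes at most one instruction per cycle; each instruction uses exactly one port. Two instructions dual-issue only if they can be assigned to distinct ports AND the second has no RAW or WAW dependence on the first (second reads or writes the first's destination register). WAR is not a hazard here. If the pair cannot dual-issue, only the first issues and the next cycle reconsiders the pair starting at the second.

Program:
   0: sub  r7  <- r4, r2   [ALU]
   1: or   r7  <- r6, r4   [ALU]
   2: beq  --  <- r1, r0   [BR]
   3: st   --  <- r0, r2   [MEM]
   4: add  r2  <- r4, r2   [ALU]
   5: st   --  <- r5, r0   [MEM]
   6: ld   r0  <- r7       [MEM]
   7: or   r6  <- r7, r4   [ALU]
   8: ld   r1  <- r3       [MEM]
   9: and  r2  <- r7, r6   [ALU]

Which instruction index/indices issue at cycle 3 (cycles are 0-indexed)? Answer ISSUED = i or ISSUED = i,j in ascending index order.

  cy0 -> i0 (sub.ALU) WAW r7
  cy1 -> i1+i2 (or.ALU;beq.BR) dual
  cy2 -> i3+i4 (st.MEM;add.ALU) dual
  cy3 -> i5 (st.MEM) no-port MEM/MEM
  cy4 -> i6+i7 (ld.MEM;or.ALU) dual
  cy5 -> i8+i9 (ld.MEM;and.ALU) dual

ISSUED = 5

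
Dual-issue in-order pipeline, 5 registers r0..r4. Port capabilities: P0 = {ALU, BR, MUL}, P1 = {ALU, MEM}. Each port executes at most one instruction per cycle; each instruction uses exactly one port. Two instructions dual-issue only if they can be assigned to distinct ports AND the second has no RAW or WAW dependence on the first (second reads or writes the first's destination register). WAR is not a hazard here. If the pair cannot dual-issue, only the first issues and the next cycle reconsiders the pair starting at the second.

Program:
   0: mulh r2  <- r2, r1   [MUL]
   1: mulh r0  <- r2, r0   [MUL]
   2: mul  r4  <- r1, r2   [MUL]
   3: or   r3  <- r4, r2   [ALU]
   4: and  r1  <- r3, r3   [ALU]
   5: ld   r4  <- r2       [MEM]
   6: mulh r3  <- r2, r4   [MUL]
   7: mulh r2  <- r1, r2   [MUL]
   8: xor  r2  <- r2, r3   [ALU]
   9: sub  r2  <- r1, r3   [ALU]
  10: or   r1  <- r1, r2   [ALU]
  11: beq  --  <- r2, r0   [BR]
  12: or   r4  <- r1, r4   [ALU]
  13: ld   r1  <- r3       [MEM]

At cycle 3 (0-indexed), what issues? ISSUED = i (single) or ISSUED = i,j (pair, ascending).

ISSUED = 3

c0: i0 mulh  no-port MUL/MUL
c1: i1 mulh  no-port MUL/MUL
c2: i2 mul  RAW r4
c3: i3 or  RAW r3
c4: i4+i5 and;ld  pair
c5: i6 mulh  no-port MUL/MUL
c6: i7 mulh  RAW+WAW r2
c7: i8 xor  WAW r2
c8: i9 sub  RAW r2
c9: i10+i11 or;beq  pair
c10: i12+i13 or;ld  pair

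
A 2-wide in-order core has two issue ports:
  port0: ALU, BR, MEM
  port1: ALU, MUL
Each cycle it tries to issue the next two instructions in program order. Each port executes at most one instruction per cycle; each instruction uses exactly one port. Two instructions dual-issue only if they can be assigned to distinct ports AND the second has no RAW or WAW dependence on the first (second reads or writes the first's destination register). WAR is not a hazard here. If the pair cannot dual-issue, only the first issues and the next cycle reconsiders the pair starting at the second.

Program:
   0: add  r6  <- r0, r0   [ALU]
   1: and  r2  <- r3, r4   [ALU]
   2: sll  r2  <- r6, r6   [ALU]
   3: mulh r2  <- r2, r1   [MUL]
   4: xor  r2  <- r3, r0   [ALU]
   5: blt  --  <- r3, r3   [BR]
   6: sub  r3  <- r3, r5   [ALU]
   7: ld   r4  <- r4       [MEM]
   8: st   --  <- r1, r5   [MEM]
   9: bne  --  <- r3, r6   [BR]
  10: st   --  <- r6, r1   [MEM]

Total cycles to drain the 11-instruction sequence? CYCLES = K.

#0 head=0: add and i0+i1 pair
#1 head=2: sll i2 RAW+WAW r2
#2 head=3: mulh i3 WAW r2
#3 head=4: xor blt i4+i5 pair
#4 head=6: sub ld i6+i7 pair
#5 head=8: st i8 no-port MEM/BR
#6 head=9: bne i9 no-port BR/MEM
#7 head=10: st i10 tail

CYCLES = 8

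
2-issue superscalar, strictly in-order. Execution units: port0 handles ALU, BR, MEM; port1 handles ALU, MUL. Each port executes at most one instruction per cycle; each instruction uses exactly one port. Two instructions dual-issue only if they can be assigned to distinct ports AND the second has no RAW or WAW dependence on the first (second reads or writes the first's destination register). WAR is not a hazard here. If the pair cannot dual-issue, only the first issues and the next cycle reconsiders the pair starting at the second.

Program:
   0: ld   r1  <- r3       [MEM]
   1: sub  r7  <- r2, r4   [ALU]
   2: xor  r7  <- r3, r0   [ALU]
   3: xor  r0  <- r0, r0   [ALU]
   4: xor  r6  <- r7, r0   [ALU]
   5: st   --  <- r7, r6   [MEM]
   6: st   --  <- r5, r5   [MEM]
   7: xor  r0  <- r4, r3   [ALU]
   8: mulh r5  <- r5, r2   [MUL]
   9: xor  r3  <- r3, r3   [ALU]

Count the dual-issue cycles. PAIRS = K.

#0 head=0: ld.MEM;sub.ALU i0,i1 dual
#1 head=2: xor.ALU;xor.ALU i2,i3 dual
#2 head=4: xor.ALU i4 RAW r6
#3 head=5: st.MEM i5 no-port MEM/MEM
#4 head=6: st.MEM;xor.ALU i6,i7 dual
#5 head=8: mulh.MUL;xor.ALU i8,i9 dual

PAIRS = 4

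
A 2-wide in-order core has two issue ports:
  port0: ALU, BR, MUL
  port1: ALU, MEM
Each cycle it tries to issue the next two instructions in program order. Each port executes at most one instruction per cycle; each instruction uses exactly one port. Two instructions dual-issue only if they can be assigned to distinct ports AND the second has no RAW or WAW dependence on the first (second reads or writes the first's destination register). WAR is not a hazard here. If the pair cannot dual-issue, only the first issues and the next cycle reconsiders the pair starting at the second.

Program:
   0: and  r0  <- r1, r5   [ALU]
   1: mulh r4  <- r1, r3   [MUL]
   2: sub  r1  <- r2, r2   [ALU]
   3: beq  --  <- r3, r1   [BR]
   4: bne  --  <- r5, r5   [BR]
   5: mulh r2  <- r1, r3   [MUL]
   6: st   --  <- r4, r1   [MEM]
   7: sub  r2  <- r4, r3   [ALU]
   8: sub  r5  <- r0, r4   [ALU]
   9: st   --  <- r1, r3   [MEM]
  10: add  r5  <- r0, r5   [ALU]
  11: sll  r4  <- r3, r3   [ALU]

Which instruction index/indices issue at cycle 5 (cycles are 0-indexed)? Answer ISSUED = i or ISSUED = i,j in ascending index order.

ISSUED = 7,8

  cy0 -> i0&i1 (and;mulh) pair
  cy1 -> i2 (sub) RAW r1
  cy2 -> i3 (beq) no-port BR/BR
  cy3 -> i4 (bne) no-port BR/MUL
  cy4 -> i5&i6 (mulh;st) pair
  cy5 -> i7&i8 (sub;sub) pair
  cy6 -> i9&i10 (st;add) pair
  cy7 -> i11 (sll) tail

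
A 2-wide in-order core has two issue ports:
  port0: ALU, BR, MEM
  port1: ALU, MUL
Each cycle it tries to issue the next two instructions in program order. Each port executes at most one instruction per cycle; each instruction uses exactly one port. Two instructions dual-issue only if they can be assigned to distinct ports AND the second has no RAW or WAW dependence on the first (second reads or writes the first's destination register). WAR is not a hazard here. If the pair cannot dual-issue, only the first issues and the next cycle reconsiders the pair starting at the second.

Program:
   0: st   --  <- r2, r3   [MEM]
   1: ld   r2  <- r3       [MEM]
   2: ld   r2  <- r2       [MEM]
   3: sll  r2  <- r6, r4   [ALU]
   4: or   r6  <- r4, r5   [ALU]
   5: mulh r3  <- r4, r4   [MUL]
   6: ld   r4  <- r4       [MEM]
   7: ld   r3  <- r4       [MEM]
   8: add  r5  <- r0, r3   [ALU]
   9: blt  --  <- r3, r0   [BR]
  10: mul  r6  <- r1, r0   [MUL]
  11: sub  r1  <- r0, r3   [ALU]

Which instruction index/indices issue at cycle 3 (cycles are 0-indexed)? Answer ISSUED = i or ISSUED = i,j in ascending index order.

ISSUED = 3,4

0. st.MEM @i0  | no-port MEM/MEM
1. ld.MEM @i1  | no-port MEM/MEM
2. ld.MEM @i2  | WAW r2
3. sll.ALU;or.ALU @i3,i4  | dual
4. mulh.MUL;ld.MEM @i5,i6  | dual
5. ld.MEM @i7  | RAW r3
6. add.ALU;blt.BR @i8,i9  | dual
7. mul.MUL;sub.ALU @i10,i11  | dual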